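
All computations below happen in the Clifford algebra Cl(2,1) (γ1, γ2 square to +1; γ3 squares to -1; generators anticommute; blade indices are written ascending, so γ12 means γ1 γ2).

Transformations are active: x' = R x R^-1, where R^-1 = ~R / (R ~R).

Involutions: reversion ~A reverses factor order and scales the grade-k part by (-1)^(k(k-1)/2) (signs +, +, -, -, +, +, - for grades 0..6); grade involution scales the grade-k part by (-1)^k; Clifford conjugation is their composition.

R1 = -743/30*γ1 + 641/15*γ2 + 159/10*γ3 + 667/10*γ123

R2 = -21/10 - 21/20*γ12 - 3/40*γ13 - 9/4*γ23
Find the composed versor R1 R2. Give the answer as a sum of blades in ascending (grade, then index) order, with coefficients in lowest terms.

Distribute over the terms of R1 (each basis-blade product reordered to ascending indices, repeated generators contracted through their squares):
(-743/30*γ1) R2 = 5201/100*γ1 + 5201/200*γ2 + 743/400*γ3 + 2229/40*γ123
(641/15*γ2) R2 = 4487/100*γ1 - 4487/50*γ2 - 1923/20*γ3 + 641/200*γ123
(159/10*γ3) R2 = -477/400*γ1 - 1431/40*γ2 - 3339/100*γ3 - 3339/200*γ123
(667/10*γ123) R2 = -6003/40*γ1 + 2001/400*γ2 + 14007/200*γ3 - 14007/100*γ123
Summing the partial products and collecting blades:
Answer: -4351/80*γ1 - 37803/400*γ2 - 23059/400*γ3 - 19567/200*γ123


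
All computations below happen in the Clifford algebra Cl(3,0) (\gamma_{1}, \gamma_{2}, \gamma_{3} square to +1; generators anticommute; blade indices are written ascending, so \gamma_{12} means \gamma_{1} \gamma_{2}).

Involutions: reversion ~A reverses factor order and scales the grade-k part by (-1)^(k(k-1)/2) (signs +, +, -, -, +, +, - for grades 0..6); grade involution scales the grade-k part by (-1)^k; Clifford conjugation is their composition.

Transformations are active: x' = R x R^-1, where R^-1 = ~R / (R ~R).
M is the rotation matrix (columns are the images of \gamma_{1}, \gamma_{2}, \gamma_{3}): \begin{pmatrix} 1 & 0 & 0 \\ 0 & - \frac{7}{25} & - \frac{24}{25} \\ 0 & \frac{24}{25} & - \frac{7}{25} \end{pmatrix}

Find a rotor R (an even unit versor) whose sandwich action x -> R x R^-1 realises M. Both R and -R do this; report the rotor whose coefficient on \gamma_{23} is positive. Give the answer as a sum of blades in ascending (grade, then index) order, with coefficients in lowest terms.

Method: write R = a + b12*\gamma_{12} + b13*\gamma_{13} + b23*\gamma_{23} with a^2 + b12^2 + b13^2 + b23^2 = 1 (so R^-1 = ~R). Expanding the columns R e_j ~R gives tr M = 4a^2 - 1 and, from the antisymmetric part, M21 - M12 = -4a*b12, M13 - M31 = 4a*b13, M32 - M23 = -4a*b23.
Here tr M = \frac{11}{25}, so a^2 = (1 + tr M)/4 = \frac{9}{25} and a = ±\frac{3}{5}. Taking a = \frac{3}{5}: M21 - M12 = 0, M13 - M31 = 0, M32 - M23 = \frac{48}{25}, giving b12 = 0, b13 = 0, b23 = -\frac{4}{5}, i.e. R = \frac{3}{5} - \frac{4}{5} \gamma_{23}.
Its \gamma_{23} coefficient is negative, so report the other preimage -R.
Answer: -\frac{3}{5} + \frac{4}{5} \gamma_{23}. Note: both R and -R realise this M (trace \frac{11}{25}); the covering map identifies them, and the \gamma_{23}-coefficient sign is the tie-breaker.


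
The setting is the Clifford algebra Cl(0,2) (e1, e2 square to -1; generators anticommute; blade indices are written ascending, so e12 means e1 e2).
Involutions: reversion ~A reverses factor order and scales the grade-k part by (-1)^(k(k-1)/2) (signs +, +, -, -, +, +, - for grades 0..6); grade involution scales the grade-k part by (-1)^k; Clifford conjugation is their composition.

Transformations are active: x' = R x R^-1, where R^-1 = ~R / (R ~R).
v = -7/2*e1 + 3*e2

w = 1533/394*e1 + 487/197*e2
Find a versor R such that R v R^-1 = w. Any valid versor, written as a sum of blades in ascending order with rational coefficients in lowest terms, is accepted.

The midline construction: v and w both square to -85/4, so reflecting in their sum 77/197*e1 + 1078/197*e2 exchanges them.
Answer: 77/197*e1 + 1078/197*e2


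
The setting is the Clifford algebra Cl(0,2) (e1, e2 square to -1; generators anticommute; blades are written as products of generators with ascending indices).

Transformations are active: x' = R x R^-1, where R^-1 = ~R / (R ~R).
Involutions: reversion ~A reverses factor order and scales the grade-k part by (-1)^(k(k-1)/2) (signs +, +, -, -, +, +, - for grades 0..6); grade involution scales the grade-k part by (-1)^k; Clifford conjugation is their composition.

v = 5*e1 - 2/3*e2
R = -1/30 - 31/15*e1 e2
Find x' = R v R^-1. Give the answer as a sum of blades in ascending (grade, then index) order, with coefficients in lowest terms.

~R = -1/30 + 31/15*e1 e2, and R ~R = 769/180, so R^-1 = ~R / (769/180).
R v = -139/90*e1 - 464/45*e2
Answer: -57397/11535*e1 + 3182/3845*e2


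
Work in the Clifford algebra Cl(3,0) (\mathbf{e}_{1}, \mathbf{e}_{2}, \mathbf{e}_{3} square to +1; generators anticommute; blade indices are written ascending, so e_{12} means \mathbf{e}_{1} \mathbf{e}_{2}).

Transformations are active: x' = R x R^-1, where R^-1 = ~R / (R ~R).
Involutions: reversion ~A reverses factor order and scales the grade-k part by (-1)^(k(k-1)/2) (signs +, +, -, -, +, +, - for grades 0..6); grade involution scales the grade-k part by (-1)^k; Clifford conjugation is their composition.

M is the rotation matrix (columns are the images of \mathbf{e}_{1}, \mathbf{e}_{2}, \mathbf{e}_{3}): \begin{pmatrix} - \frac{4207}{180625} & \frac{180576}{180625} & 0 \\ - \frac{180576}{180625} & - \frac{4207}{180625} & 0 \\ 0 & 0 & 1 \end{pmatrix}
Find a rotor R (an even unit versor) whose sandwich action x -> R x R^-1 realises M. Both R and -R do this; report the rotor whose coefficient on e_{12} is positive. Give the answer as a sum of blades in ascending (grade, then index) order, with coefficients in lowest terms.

Method: write R = a + b12*e_{12} + b13*e_{13} + b23*e_{23} with a^2 + b12^2 + b13^2 + b23^2 = 1 (so R^-1 = ~R). Expanding the columns R e_j ~R gives tr M = 4a^2 - 1 and, from the antisymmetric part, M21 - M12 = -4a*b12, M13 - M31 = 4a*b13, M32 - M23 = -4a*b23.
Here tr M = \frac{172211}{180625}, so a^2 = (1 + tr M)/4 = \frac{88209}{180625} and a = ±\frac{297}{425}. Taking a = \frac{297}{425}: M21 - M12 = -\frac{361152}{180625}, M13 - M31 = 0, M32 - M23 = 0, giving b12 = \frac{304}{425}, b13 = 0, b23 = 0, i.e. R = \frac{297}{425} + \frac{304}{425} e_{12}.
Its e_{12} coefficient is already positive.
Answer: \frac{297}{425} + \frac{304}{425} e_{12}. Why the constraint matters: R and -R act identically through the sandwich — M has trace \frac{172211}{180625} either way — so only the sign condition on e_{12} picks one of the two preimages.


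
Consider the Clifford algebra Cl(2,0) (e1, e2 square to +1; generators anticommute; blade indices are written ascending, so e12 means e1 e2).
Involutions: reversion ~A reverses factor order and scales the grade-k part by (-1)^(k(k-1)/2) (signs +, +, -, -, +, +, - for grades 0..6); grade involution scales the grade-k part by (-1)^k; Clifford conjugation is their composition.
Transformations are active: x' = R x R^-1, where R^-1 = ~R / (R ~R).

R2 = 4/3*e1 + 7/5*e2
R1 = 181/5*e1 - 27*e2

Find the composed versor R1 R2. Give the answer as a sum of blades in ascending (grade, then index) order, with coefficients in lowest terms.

Distribute over the terms of R1 (each basis-blade product reordered to ascending indices, repeated generators contracted through their squares):
(181/5*e1) R2 = 724/15 + 1267/25*e12
(-27*e2) R2 = -189/5 + 36*e12
Summing the partial products and collecting blades:
Answer: 157/15 + 2167/25*e12


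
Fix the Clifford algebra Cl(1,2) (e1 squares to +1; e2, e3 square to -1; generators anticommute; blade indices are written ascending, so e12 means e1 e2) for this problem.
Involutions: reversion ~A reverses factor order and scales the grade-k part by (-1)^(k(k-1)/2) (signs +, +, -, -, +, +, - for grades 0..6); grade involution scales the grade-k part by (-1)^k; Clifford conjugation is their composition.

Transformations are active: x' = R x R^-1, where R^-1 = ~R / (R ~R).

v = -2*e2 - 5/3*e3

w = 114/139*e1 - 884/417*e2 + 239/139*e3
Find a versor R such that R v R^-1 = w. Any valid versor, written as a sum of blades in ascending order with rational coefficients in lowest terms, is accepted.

Since q(v) = q(w) = -61/9, the sum R = v + w = 114/139*e1 - 1718/417*e2 + 22/417*e3 does the job whenever invertible.
Answer: 114/139*e1 - 1718/417*e2 + 22/417*e3


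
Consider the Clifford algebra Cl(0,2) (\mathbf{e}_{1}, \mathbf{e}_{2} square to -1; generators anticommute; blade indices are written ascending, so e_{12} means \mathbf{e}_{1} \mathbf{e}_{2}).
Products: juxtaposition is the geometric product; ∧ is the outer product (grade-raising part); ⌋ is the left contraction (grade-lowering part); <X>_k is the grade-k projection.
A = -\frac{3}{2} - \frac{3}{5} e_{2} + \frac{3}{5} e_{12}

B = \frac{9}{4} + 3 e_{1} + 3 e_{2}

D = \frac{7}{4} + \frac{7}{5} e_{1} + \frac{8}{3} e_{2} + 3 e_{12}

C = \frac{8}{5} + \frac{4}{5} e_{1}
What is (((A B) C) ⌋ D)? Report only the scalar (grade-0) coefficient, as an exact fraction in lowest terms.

step 1: -\frac{63}{40} - \frac{63}{10} e_{1} - \frac{81}{20} e_{2} + \frac{63}{20} e_{12}
step 2: \frac{63}{25} - \frac{567}{50} e_{1} - \frac{99}{25} e_{2} + \frac{207}{25} e_{12}
step 3: \frac{3003}{500} - \frac{1044}{125} e_{1} + \frac{2037}{50} e_{2} + \frac{189}{25} e_{12}
Answer: \frac{3003}{500}


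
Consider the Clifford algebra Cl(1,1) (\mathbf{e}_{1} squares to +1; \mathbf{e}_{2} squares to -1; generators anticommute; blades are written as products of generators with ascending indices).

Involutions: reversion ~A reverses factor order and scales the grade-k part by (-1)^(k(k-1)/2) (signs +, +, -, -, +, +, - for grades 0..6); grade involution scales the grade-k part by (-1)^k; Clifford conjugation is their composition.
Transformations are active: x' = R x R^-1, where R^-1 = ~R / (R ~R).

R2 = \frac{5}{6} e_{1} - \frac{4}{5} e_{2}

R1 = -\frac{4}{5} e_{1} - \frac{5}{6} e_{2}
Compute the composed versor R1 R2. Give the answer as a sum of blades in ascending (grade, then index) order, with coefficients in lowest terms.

Distribute over the terms of R1 (each basis-blade product reordered to ascending indices, repeated generators contracted through their squares):
(-\frac{4}{5} e_{1}) R2 = -\frac{2}{3} + \frac{16}{25} e_{1} e_{2}
(-\frac{5}{6} e_{2}) R2 = -\frac{2}{3} + \frac{25}{36} e_{1} e_{2}
Summing the partial products and collecting blades:
Answer: -\frac{4}{3} + \frac{1201}{900} e_{1} e_{2}


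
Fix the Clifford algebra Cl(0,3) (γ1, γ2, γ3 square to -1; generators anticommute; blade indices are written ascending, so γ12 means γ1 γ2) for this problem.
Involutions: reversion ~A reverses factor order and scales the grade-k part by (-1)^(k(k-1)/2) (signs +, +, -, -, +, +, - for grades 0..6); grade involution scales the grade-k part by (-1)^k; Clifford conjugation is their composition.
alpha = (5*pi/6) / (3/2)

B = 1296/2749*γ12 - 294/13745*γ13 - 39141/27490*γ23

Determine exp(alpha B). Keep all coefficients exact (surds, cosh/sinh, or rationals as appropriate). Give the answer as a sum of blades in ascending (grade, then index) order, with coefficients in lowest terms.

B^2 term by term: the squares give (1296/2749)^2*(γ12)^2 + (-294/13745)^2*(γ13)^2 + (-39141/27490)^2*(γ23)^2 = 1679616/7557001*(-1) + 86436/188925025*(-1) + 1532017881/755700100*(-1) = -9/4 (each basis 2-blade squares to minus the product of its generators' squares); cross terms between blades sharing an index anticommute and cancel. So B^2 = -9/4.
B^2 = -9/4 — a negative square means the series sums to a rotation: l = 3/2, alpha*l = 5*pi/6, so exp(alpha B) = cos(5*pi/6) + (sin(5*pi/6)/(3/2))*B = -sqrt(3)/2 + (1/3)*B.
Answer: -sqrt(3)/2 + 432/2749*γ12 - 98/13745*γ13 - 13047/27490*γ23


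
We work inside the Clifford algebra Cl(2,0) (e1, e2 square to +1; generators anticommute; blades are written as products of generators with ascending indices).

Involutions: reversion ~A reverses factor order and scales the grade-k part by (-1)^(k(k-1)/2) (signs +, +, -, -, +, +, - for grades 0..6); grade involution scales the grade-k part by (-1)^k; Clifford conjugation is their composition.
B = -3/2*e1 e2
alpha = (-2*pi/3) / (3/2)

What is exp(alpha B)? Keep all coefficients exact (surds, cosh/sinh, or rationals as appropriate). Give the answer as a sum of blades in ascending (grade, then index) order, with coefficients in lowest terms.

B^2 = (-3/2)^2*(e1 e2)^2 = 9/4*(-1) = -9/4 (a basis 2-blade squares to minus the product of its generators' squares).
B^2 = -9/4 — the negative square puts this in the circular regime; l = 3/2, alpha*l = -2*pi/3, so exp(alpha B) = cos(-2*pi/3) + (sin(-2*pi/3)/(3/2))*B = -1/2 + (-sqrt(3)/3)*B.
Answer: -1/2 + sqrt(3)/2*e1 e2


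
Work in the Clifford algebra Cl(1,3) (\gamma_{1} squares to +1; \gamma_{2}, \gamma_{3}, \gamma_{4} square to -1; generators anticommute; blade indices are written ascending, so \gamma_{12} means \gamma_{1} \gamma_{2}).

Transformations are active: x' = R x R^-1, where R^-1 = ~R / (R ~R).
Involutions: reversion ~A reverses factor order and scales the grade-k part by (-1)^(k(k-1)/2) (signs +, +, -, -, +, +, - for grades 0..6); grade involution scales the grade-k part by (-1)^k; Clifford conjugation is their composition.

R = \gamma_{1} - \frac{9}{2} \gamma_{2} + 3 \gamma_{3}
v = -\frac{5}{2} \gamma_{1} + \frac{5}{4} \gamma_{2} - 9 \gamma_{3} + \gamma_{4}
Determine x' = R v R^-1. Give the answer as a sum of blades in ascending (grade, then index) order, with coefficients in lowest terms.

~R = \gamma_{1} - \frac{9}{2} \gamma_{2} + 3 \gamma_{3}, and R ~R = -\frac{113}{4}, so R^-1 = ~R / (-\frac{113}{4}).
R v = \frac{241}{8} - 10 \gamma_{12} - \frac{3}{2} \gamma_{13} + \gamma_{14} + \frac{147}{4} \gamma_{23} - \frac{9}{2} \gamma_{24} + 3 \gamma_{34}
Answer: \frac{83}{226} \gamma_{1} + \frac{3773}{452} \gamma_{2} + \frac{294}{113} \gamma_{3} - \gamma_{4}


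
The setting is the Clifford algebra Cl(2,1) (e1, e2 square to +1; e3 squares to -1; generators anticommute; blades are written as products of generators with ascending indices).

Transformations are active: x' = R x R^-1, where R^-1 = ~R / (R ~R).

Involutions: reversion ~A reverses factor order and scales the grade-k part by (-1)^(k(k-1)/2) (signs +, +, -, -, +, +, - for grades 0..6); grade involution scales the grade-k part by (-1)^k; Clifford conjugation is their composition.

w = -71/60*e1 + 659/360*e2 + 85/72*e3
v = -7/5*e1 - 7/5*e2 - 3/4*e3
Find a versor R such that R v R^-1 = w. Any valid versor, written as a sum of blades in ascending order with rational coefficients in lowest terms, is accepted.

Key observation: q(v) = q(w) = 1343/400 (sandwiches preserve the norm), so R = v + w = -31/12*e1 + 31/72*e2 + 31/72*e3 works whenever it is invertible — the component of v along it is kept and (v - w)/2 reverses, sending v to w.
Answer: -31/12*e1 + 31/72*e2 + 31/72*e3


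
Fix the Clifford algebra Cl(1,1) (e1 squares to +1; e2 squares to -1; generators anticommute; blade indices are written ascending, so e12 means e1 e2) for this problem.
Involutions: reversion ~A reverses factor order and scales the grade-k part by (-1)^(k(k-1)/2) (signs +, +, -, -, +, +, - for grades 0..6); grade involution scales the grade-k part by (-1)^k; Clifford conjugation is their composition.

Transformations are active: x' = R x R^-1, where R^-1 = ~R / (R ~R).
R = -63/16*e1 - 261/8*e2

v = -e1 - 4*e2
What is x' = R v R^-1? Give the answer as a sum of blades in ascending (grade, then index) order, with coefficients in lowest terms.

~R = -63/16*e1 - 261/8*e2, and R ~R = -268515/256, so R^-1 = ~R / (-268515/256).
R v = -2025/16 - 135/8*e12
Answer: 11/221*e1 - 856/221*e2


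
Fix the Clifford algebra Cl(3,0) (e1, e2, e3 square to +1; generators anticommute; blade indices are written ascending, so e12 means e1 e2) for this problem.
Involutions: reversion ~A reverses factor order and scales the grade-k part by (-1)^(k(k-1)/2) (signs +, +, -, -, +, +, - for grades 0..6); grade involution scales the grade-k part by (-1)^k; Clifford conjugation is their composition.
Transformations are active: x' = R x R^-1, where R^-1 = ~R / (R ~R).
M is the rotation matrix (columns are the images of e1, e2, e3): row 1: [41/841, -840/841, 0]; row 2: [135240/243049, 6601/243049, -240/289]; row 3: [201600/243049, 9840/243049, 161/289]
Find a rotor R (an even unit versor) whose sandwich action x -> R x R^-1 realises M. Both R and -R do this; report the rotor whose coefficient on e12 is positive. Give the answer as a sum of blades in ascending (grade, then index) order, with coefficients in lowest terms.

Method: write R = a + b12*e12 + b13*e13 + b23*e23 with a^2 + b12^2 + b13^2 + b23^2 = 1 (so R^-1 = ~R). Expanding the columns R e_j ~R gives tr M = 4a^2 - 1 and, from the antisymmetric part, M21 - M12 = -4a*b12, M13 - M31 = 4a*b13, M32 - M23 = -4a*b23.
Here tr M = 153851/243049, so a^2 = (1 + tr M)/4 = 99225/243049 and a = ±315/493. Taking a = 315/493: M21 - M12 = 378000/243049, M13 - M31 = -201600/243049, M32 - M23 = 211680/243049, giving b12 = -300/493, b13 = -160/493, b23 = -168/493, i.e. R = 315/493 - 300/493*e12 - 160/493*e13 - 168/493*e23.
Its e12 coefficient is negative, so report the other preimage -R.
Answer: -315/493 + 300/493*e12 + 160/493*e13 + 168/493*e23. Uniqueness: Spin(3) -> SO(3) maps R and -R to the same rotation of trace 153851/243049; fixing the sign of the e12 coefficient removes the ambiguity.


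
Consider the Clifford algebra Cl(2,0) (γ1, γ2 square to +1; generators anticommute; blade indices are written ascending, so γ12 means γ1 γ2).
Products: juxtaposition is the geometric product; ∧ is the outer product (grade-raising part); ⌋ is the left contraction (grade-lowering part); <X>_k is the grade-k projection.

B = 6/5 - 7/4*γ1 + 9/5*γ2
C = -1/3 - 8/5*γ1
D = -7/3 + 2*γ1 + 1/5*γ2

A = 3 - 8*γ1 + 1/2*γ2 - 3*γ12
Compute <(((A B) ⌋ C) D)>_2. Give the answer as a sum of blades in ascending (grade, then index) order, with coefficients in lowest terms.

step 1: 37/2 - 81/4*γ1 + 3/4*γ2 - 137/8*γ12
step 2: 787/30 - 148/5*γ1
step 3: -10837/90 + 1823/15*γ1 + 787/150*γ2 - 148/25*γ12
step 4: -148/25*γ12
Answer: -148/25*γ12


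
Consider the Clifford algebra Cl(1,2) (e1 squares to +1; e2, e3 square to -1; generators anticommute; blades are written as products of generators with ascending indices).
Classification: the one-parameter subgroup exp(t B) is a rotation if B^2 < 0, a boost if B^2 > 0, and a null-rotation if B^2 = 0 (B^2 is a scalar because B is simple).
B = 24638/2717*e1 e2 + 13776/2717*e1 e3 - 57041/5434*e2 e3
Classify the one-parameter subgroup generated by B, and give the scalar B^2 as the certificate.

B^2 term by term: the squares give (24638/2717)^2*(e1 e2)^2 + (13776/2717)^2*(e1 e3)^2 + (-57041/5434)^2*(e2 e3)^2 = 607031044/7382089*(+1) + 189778176/7382089*(+1) + 3253675681/29528356*(-1) = -9/4 (each basis 2-blade squares to minus the product of its generators' squares); cross terms between blades sharing an index anticommute and cancel. So B^2 = -9/4.
Answer: rotation, certificate B^2 = -9/4. Note: conjugating B changes its blade decomposition but never the scalar B^2 = -9/4, whose sign settles the classification.


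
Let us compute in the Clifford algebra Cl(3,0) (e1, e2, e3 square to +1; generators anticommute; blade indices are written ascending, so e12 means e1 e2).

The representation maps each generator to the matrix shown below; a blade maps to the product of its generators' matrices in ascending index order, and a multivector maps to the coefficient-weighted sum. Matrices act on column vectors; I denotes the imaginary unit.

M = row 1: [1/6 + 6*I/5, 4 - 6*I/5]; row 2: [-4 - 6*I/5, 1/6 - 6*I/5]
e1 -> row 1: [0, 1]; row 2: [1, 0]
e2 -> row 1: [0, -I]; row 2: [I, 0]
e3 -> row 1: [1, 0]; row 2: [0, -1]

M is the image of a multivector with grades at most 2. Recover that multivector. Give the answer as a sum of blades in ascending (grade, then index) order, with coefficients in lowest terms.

Method: 1, rho(e1), rho(e2), rho(e3) form a trace-orthogonal basis of the 2x2 complex matrices (tr(X Y) = 2 if X = Y, else 0), so M = m0*1 + m1*rho(e1) + m2*rho(e2) + m3*rho(e3) with m0 = tr(M)/2 = 1/6, m1 = tr(M rho(e1))/2 = -6*I/5, m2 = tr(M rho(e2))/2 = 4*I, m3 = tr(M rho(e3))/2 = 6*I/5.
Multiplying table entries, the bivector images are rho(e12) = I*rho(e3), rho(e13) = -I*rho(e2), rho(e23) = I*rho(e1); with real blade coefficients the real parts of m0..m3 are the coefficients of 1, e1, e2, e3 and the imaginary parts give the bivectors (e23: Im m1, e13: -Im m2, e12: Im m3).
Answer: 1/6 + 6/5*e12 - 4*e13 - 6/5*e23


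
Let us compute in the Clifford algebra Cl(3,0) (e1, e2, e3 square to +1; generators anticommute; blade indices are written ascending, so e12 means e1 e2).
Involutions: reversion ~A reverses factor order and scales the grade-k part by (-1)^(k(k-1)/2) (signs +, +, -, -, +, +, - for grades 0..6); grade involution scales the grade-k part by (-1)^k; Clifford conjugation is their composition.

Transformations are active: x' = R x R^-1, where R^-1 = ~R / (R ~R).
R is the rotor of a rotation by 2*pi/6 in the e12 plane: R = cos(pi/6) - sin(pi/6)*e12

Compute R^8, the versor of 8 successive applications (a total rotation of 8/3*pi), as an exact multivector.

Rotor phase runs at HALF the rotation angle; powers of one rotor simply add phase, so after 8 steps in e12 the phase is 8*pi/6 = 4*pi/3 and R^8 = cos(4*pi/3) - sin(4*pi/3)*e12.
cos(4*pi/3) = -1/2 and sin(4*pi/3) = -sqrt(3)/2, so R^8 = -1/2 + sqrt(3)/2*e12. The net rotation is 2/3*pi (after discarding 1 full turn, each of which contributes a factor -1 to the rotor); the rotor keeps the half-angle phase exactly.
Answer: -1/2 + sqrt(3)/2*e12


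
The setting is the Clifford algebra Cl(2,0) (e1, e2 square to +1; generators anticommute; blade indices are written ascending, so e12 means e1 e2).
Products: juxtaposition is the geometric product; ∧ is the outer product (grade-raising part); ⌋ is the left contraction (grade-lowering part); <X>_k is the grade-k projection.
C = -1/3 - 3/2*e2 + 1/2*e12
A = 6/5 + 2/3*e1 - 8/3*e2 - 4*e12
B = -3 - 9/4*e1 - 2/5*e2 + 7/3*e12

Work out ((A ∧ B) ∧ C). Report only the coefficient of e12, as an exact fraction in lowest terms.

step 1: -18/5 - 47/10*e1 + 188/25*e2 + 128/15*e12
step 2: 6/5 + 47/30*e1 + 217/75*e2 + 433/180*e12
Answer: 433/180


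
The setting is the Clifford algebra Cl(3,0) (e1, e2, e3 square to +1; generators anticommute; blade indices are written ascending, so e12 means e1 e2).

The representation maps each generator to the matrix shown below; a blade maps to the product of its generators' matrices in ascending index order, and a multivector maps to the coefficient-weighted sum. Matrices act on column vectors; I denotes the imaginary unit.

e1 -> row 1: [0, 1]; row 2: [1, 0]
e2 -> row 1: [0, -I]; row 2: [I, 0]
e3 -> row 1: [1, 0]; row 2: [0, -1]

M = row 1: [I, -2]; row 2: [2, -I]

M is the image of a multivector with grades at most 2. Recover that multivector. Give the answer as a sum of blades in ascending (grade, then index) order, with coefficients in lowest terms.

Method: 1, rho(e1), rho(e2), rho(e3) form a trace-orthogonal basis of the 2x2 complex matrices (tr(X Y) = 2 if X = Y, else 0), so M = m0*1 + m1*rho(e1) + m2*rho(e2) + m3*rho(e3) with m0 = tr(M)/2 = 0, m1 = tr(M rho(e1))/2 = 0, m2 = tr(M rho(e2))/2 = -2*I, m3 = tr(M rho(e3))/2 = I.
Multiplying table entries, the bivector images are rho(e12) = I*rho(e3), rho(e13) = -I*rho(e2), rho(e23) = I*rho(e1); with real blade coefficients the real parts of m0..m3 are the coefficients of 1, e1, e2, e3 and the imaginary parts give the bivectors (e23: Im m1, e13: -Im m2, e12: Im m3).
Answer: e12 + 2*e13


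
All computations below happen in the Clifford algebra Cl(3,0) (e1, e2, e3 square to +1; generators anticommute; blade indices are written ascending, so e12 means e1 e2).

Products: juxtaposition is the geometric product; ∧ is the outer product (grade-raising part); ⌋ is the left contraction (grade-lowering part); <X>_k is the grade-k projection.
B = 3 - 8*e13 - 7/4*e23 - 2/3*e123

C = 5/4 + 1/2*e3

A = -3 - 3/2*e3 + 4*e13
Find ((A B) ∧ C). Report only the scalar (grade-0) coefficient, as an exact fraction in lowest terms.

step 1: 23 - 12*e1 - 127/24*e2 - 9/2*e3 + 8*e12 + 36*e13 + 21/4*e23 + 2*e123
step 2: 115/4 - 15*e1 - 635/96*e2 + 47/8*e3 + 10*e12 + 39*e13 + 47/12*e23 + 13/2*e123
Answer: 115/4


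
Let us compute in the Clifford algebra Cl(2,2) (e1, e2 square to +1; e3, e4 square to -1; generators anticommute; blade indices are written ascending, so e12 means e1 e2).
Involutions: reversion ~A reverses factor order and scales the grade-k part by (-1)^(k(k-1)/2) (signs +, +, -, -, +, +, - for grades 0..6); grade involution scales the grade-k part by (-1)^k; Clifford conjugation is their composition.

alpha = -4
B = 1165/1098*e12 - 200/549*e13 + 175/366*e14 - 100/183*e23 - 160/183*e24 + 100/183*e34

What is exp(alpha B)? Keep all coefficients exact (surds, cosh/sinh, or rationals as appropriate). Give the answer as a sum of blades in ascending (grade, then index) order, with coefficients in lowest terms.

B^2 term by term: the squares give (1165/1098)^2*(e12)^2 + (-200/549)^2*(e13)^2 + (175/366)^2*(e14)^2 + (-100/183)^2*(e23)^2 + (-160/183)^2*(e24)^2 + (100/183)^2*(e34)^2 = 1357225/1205604*(-1) + 40000/301401*(+1) + 30625/133956*(+1) + 10000/33489*(+1) + 25600/33489*(+1) + 10000/33489*(-1) = 0 (each basis 2-blade squares to minus the product of its generators' squares); cross terms between blades sharing an index anticommute and cancel; the commuting (index-disjoint) pairs give grade-4 terms 2*c*c'*(blade product), which cancel blade by blade — e1234: 116500/100467 - 64000/100467 - 17500/33489 = 0 — confirming B is simple. So B^2 = 0.
B^2 = 0, so the series closes: exp(alpha B) = 1 + alpha B (parabolic case).
Answer: 1 - 2330/549*e12 + 800/549*e13 - 350/183*e14 + 400/183*e23 + 640/183*e24 - 400/183*e34


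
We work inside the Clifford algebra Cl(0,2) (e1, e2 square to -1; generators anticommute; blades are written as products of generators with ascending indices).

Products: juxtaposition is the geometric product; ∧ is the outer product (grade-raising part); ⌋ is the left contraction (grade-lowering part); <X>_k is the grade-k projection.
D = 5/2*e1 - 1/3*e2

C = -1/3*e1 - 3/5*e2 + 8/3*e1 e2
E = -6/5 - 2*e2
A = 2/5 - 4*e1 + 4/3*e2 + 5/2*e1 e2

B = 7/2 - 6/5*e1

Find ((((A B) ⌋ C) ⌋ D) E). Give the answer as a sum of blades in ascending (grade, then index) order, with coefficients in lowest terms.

step 1: -17/5 - 362/25*e1 + 5/3*e2 + 207/20*e1 e2
step 2: -2357/75 + 251/45*e1 + 3049/75*e2 - 136/15*e1 e2
step 3: -59/150 - 2357/30*e1 + 2357/225*e2
step 4: 24101/1125 + 2357/25*e1 - 1473/125*e2 + 2357/15*e1 e2
Answer: 24101/1125 + 2357/25*e1 - 1473/125*e2 + 2357/15*e1 e2


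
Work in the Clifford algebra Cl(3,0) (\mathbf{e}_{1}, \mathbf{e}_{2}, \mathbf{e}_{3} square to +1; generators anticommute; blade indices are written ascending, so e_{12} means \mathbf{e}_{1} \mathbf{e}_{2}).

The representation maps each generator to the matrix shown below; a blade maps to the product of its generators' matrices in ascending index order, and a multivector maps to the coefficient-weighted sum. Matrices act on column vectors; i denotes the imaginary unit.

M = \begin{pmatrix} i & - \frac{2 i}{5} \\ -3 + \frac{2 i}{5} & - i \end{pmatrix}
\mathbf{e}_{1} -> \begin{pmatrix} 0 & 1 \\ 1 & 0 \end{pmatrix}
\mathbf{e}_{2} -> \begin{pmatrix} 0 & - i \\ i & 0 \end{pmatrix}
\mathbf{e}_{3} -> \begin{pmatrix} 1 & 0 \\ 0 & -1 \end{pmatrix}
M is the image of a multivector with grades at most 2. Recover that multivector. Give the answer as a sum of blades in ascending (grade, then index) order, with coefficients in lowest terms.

Method: 1, rho(e_{1}), rho(e_{2}), rho(e_{3}) form a trace-orthogonal basis of the 2x2 complex matrices (tr(X Y) = 2 if X = Y, else 0), so M = m0*1 + m1*rho(e_{1}) + m2*rho(e_{2}) + m3*rho(e_{3}) with m0 = tr(M)/2 = 0, m1 = tr(M rho(e_{1}))/2 = - \frac{3}{2}, m2 = tr(M rho(e_{2}))/2 = \frac{2}{5} + \frac{3 i}{2}, m3 = tr(M rho(e_{3}))/2 = i.
Multiplying table entries, the bivector images are rho(e_{12}) = i*rho(e_{3}), rho(e_{13}) = -i*rho(e_{2}), rho(e_{23}) = i*rho(e_{1}); with real blade coefficients the real parts of m0..m3 are the coefficients of 1, e_{1}, e_{2}, e_{3} and the imaginary parts give the bivectors (e_{23}: Im m1, e_{13}: -Im m2, e_{12}: Im m3).
Answer: -\frac{3}{2} e_{1} + \frac{2}{5} e_{2} + e_{12} - \frac{3}{2} e_{13}


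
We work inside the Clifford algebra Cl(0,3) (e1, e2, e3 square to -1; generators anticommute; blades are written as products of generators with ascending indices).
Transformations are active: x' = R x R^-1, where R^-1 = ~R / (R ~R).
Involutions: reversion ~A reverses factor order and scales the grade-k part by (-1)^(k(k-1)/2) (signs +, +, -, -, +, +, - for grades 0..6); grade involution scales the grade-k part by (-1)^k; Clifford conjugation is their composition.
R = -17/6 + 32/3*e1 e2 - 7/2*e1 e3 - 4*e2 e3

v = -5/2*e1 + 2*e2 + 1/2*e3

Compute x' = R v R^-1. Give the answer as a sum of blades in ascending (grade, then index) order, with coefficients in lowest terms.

~R = -17/6 - 32/3*e1 e2 + 7/2*e1 e3 + 4*e2 e3, and R ~R = 2701/18, so R^-1 = ~R / (2701/18).
R v = -25/2*e1 - 91/3*e2 - 2/3*e3 + 67/3*e1 e2 e3
Answer: 9623/5402*e1 + 506/2701*e2 + 14587/5402*e3


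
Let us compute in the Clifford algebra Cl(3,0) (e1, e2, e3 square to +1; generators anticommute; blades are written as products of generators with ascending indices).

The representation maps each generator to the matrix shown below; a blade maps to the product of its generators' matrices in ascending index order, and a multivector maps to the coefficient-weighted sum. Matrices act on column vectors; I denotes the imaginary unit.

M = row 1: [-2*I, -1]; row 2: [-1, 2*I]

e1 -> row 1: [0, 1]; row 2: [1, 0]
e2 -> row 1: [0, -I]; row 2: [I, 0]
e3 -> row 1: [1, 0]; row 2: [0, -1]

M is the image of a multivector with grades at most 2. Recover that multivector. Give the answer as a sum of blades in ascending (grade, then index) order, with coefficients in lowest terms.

Method: 1, rho(e1), rho(e2), rho(e3) form a trace-orthogonal basis of the 2x2 complex matrices (tr(X Y) = 2 if X = Y, else 0), so M = m0*1 + m1*rho(e1) + m2*rho(e2) + m3*rho(e3) with m0 = tr(M)/2 = 0, m1 = tr(M rho(e1))/2 = -1, m2 = tr(M rho(e2))/2 = 0, m3 = tr(M rho(e3))/2 = -2*I.
Multiplying table entries, the bivector images are rho(e1 e2) = I*rho(e3), rho(e1 e3) = -I*rho(e2), rho(e2 e3) = I*rho(e1); with real blade coefficients the real parts of m0..m3 are the coefficients of 1, e1, e2, e3 and the imaginary parts give the bivectors (e2 e3: Im m1, e1 e3: -Im m2, e1 e2: Im m3).
Answer: -e1 - 2*e1 e2


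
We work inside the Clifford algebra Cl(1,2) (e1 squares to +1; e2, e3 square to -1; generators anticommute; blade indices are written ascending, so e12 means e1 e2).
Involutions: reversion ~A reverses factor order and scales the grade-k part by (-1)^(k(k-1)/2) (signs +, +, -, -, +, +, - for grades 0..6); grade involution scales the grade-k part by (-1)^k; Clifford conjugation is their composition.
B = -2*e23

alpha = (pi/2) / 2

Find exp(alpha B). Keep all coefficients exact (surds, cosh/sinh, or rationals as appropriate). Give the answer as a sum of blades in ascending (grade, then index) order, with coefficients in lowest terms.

B^2 = (-2)^2*(e23)^2 = 4*(-1) = -4 (a basis 2-blade squares to minus the product of its generators' squares).
B^2 = -4 — the negative square puts this in the circular regime; l = 2, alpha*l = pi/2, so exp(alpha B) = cos(pi/2) + (sin(pi/2)/2)*B = 0 + (1/2)*B.
Answer: -e23


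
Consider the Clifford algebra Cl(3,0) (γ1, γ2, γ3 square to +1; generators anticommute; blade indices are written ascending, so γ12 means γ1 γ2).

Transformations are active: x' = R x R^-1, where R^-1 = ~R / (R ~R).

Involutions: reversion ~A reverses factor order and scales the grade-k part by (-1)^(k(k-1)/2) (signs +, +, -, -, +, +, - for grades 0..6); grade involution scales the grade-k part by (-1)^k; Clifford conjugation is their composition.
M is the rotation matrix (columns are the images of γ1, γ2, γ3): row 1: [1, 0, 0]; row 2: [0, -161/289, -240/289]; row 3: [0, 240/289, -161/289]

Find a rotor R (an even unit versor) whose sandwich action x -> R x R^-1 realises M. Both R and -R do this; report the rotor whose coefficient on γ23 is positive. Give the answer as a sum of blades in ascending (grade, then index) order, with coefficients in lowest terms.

Method: write R = a + b12*γ12 + b13*γ13 + b23*γ23 with a^2 + b12^2 + b13^2 + b23^2 = 1 (so R^-1 = ~R). Expanding the columns R e_j ~R gives tr M = 4a^2 - 1 and, from the antisymmetric part, M21 - M12 = -4a*b12, M13 - M31 = 4a*b13, M32 - M23 = -4a*b23.
Here tr M = -33/289, so a^2 = (1 + tr M)/4 = 64/289 and a = ±8/17. Taking a = 8/17: M21 - M12 = 0, M13 - M31 = 0, M32 - M23 = 480/289, giving b12 = 0, b13 = 0, b23 = -15/17, i.e. R = 8/17 - 15/17*γ23.
Its γ23 coefficient is negative, so report the other preimage -R.
Answer: -8/17 + 15/17*γ23. Why the constraint matters: R and -R act identically through the sandwich — M has trace -33/289 either way — so only the sign condition on γ23 picks one of the two preimages.


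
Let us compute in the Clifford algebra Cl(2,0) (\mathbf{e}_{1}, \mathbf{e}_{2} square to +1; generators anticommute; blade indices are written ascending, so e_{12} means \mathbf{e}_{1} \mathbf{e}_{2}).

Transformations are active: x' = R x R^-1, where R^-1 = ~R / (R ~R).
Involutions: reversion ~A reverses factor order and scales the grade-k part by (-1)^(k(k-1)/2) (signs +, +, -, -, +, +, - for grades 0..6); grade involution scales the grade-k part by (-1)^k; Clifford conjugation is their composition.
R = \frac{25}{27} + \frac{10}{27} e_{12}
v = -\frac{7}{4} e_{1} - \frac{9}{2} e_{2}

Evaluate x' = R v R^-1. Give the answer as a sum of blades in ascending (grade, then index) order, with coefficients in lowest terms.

~R = \frac{25}{27} - \frac{10}{27} e_{12}, and R ~R = \frac{725}{729}, so R^-1 = ~R / (\frac{725}{729}).
R v = -\frac{355}{108} e_{1} - \frac{95}{27} e_{2}
Answer: -\frac{507}{116} e_{1} - \frac{119}{58} e_{2}


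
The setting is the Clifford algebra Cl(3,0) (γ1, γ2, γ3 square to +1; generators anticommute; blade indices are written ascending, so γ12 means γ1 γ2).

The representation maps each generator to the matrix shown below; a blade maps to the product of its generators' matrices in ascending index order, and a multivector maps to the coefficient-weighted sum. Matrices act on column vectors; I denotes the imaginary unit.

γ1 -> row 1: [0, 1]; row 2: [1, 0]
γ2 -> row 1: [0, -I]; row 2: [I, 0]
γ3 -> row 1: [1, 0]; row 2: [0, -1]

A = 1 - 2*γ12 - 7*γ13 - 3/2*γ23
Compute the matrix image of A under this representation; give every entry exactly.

Bivector images (products of the table entries): rho(γ12) = rho(γ1)rho(γ2) = row 1: [I, 0]; row 2: [0, -I]; rho(γ13) = rho(γ1)rho(γ3) = row 1: [0, -1]; row 2: [1, 0]; rho(γ23) = rho(γ2)rho(γ3) = row 1: [0, I]; row 2: [I, 0].
M = (1)*1 + (-2)*rho(γ12) + (-7)*rho(γ13) + (-3/2)*rho(γ23), summed entrywise (1 is the identity matrix):
Answer: row 1: [1 - 2*I, 7 - 3*I/2]; row 2: [-7 - 3*I/2, 1 + 2*I]


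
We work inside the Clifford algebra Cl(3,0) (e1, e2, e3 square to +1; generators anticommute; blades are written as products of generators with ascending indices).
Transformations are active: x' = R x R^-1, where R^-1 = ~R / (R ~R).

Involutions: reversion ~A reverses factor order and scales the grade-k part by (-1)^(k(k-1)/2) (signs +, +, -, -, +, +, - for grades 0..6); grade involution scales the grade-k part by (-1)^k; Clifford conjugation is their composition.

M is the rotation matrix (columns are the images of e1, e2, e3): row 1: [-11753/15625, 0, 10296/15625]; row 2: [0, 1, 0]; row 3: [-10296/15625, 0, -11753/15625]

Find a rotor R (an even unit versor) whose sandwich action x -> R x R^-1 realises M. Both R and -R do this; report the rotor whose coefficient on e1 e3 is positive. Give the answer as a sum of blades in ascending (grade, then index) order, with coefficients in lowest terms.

Method: write R = a + b12*e1 e2 + b13*e1 e3 + b23*e2 e3 with a^2 + b12^2 + b13^2 + b23^2 = 1 (so R^-1 = ~R). Expanding the columns R e_j ~R gives tr M = 4a^2 - 1 and, from the antisymmetric part, M21 - M12 = -4a*b12, M13 - M31 = 4a*b13, M32 - M23 = -4a*b23.
Here tr M = -7881/15625, so a^2 = (1 + tr M)/4 = 1936/15625 and a = ±44/125. Taking a = 44/125: M21 - M12 = 0, M13 - M31 = 20592/15625, M32 - M23 = 0, giving b12 = 0, b13 = 117/125, b23 = 0, i.e. R = 44/125 + 117/125*e1 e3.
Its e1 e3 coefficient is already positive.
Answer: 44/125 + 117/125*e1 e3. Why the constraint matters: R and -R act identically through the sandwich — M has trace -7881/15625 either way — so only the sign condition on e1 e3 picks one of the two preimages.


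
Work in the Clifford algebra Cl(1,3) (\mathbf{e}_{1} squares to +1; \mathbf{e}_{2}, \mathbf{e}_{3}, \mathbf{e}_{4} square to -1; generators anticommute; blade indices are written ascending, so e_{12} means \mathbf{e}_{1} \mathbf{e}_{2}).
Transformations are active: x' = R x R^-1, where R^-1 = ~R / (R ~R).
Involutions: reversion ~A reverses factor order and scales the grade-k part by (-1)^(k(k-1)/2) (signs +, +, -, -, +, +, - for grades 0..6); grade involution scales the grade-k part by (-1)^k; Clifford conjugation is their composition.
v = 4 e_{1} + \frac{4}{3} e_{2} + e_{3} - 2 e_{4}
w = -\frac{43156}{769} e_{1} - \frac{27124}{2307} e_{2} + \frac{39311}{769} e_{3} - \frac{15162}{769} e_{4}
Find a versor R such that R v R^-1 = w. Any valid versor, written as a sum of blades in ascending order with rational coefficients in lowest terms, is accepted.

Take R = v + w = -\frac{40080}{769} e_{1} - \frac{8016}{769} e_{2} + \frac{40080}{769} e_{3} - \frac{16700}{769} e_{4}. Because q(v) = q(w) = \frac{83}{9}, conjugation by R sends v exactly to w.
Answer: -\frac{40080}{769} e_{1} - \frac{8016}{769} e_{2} + \frac{40080}{769} e_{3} - \frac{16700}{769} e_{4}


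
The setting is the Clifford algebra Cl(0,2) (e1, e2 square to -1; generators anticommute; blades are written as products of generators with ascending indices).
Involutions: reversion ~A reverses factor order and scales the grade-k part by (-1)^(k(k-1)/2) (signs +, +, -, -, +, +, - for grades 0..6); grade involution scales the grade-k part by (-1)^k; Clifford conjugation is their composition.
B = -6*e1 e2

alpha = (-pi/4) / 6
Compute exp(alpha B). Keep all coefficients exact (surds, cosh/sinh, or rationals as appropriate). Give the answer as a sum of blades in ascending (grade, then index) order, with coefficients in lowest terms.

B^2 = (-6)^2*(e1 e2)^2 = 36*(-1) = -36 (a basis 2-blade squares to minus the product of its generators' squares).
B^2 = -36 — the series telescopes trigonometrically here: l = 6, alpha*l = -pi/4, so exp(alpha B) = cos(-pi/4) + (sin(-pi/4)/6)*B = sqrt(2)/2 + (-sqrt(2)/12)*B.
Answer: sqrt(2)/2 + sqrt(2)/2*e1 e2


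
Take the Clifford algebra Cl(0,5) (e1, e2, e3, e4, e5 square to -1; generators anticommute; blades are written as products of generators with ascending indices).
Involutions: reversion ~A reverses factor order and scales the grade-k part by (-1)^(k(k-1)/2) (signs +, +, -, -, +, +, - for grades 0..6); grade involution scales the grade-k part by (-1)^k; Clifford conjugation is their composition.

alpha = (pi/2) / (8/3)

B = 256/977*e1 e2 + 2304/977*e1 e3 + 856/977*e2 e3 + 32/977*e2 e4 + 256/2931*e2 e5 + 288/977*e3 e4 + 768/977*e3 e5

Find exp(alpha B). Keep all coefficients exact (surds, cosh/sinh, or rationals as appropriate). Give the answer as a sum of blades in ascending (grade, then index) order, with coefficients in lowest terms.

B^2 term by term: the squares give (256/977)^2*(e1 e2)^2 + (2304/977)^2*(e1 e3)^2 + (856/977)^2*(e2 e3)^2 + (32/977)^2*(e2 e4)^2 + (256/2931)^2*(e2 e5)^2 + (288/977)^2*(e3 e4)^2 + (768/977)^2*(e3 e5)^2 = 65536/954529*(-1) + 5308416/954529*(-1) + 732736/954529*(-1) + 1024/954529*(-1) + 65536/8590761*(-1) + 82944/954529*(-1) + 589824/954529*(-1) = -64/9 (each basis 2-blade squares to minus the product of its generators' squares); cross terms between blades sharing an index anticommute and cancel; the commuting (index-disjoint) pairs give grade-4 terms 2*c*c'*(blade product), which cancel blade by blade — e1 e2 e3 e4: 147456/954529 - 147456/954529 = 0; e1 e2 e3 e5: 393216/954529 - 393216/954529 = 0; e2 e3 e4 e5: -49152/954529 + 49152/954529 = 0 — confirming B is simple. So B^2 = -64/9.
B^2 = -64/9 — since the square is negative, the closed form is circular: l = 8/3, alpha*l = pi/2, so exp(alpha B) = cos(pi/2) + (sin(pi/2)/(8/3))*B = 0 + (3/8)*B.
Answer: 96/977*e1 e2 + 864/977*e1 e3 + 321/977*e2 e3 + 12/977*e2 e4 + 32/977*e2 e5 + 108/977*e3 e4 + 288/977*e3 e5
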